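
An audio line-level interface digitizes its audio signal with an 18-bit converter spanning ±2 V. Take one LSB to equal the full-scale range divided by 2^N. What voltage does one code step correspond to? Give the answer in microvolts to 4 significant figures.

15.26 µV

The full-scale span is 2 − (-2) = 4 V.
Number of codes = 2^18 = 262144.
One LSB is 4 V / 262144 = 15.26 µV.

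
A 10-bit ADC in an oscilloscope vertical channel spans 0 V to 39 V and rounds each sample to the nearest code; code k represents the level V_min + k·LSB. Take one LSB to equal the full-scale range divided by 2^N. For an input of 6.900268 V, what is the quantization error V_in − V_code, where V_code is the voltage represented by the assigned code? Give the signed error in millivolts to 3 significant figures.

+6.71 mV

Range is 39 V. LSB = 39 V / 2^10 ≈ 38.09 mV.
(6.900268 − (0)) / LSB = 6.900268 × 1024/39 = 181.1763. Nearest integer: k = 181.
V_code = V_min + k × range/2^10 = 0 + 181 × 39/1024 = 6.893554688 V.
V_in − V_code = 6.900268 − (6.893554688) = +6.71 mV.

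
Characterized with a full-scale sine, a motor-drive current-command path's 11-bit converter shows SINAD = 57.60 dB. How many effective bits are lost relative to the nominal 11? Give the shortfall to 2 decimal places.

ENOB = (SINAD − 1.76)/6.02 = (57.60 − 1.76)/6.02 = 9.2757 bits.
Lost resolution: 11 − 9.2757 = 1.7243 bits.

1.72 bits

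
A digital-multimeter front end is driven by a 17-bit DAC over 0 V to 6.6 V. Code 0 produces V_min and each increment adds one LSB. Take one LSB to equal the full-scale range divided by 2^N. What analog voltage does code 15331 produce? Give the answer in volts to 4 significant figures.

0.7720 V

Full-scale range = 6.6 V. LSB = 6.6 V / 2^17.
V_out = V_min + code × LSB = 0 V + 15331 × 6.6 V / 131072
      = 0 V + 0.771977 V = 0.771977 V.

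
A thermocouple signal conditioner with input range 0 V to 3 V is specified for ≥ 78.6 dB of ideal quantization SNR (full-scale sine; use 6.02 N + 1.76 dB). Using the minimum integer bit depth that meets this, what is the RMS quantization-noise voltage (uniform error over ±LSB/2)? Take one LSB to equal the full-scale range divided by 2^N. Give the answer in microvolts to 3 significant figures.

106 µV

Range is 3 V.
6.02 N + 1.76 ≥ 78.6 gives N ≥ 12.764, so the minimum integer is 13.
One LSB is 3 V / 8192 = 366.21 µV.
V_rms = LSB/√12 = 106 µV.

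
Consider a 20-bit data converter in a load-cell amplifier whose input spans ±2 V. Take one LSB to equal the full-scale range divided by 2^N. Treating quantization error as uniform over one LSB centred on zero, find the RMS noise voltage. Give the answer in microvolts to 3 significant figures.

Span: 2 V − (-2 V) = 4 V.
One LSB is 4 V / 1048576 = 3.8147 µV.
RMS of a uniform error over width LSB is LSB/√12 = 1.10 µV.

1.10 µV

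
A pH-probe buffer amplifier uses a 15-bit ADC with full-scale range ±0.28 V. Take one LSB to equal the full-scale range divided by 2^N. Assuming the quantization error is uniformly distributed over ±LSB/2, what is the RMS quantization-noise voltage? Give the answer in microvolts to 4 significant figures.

Span: 0.28 V − (-0.28 V) = 0.56 V.
Step size = 0.56/32768 V = 17.0898 µV.
σ_q = LSB/√12 = 17.0898 µV/3.4641 = 4.933 µV.

4.933 µV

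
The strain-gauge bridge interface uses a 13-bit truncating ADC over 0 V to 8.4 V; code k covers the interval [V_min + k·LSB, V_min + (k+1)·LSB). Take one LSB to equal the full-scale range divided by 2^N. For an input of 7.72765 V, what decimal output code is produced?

Span = 8.4 V. LSB = 8.4 V / 2^13 ≈ 1.025 mV.
V_in − V_min = 7.72765 − (0) = 7.72765 V.
Divide by LSB: 7.72765 × 8192/8.4 = 7536.2987.
Truncating gives code 7536.

7536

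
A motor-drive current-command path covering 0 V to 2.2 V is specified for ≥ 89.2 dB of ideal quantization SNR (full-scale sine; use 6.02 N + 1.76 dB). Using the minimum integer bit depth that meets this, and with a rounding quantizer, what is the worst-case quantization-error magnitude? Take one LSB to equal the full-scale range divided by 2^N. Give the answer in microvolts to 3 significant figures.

Full-scale range = 2.2 V.
6.02 N + 1.76 ≥ 89.2 gives N ≥ 14.525, so the minimum integer is 15.
Step size = 2.2/32768 V = 67.139 µV.
|e|_max = LSB/2 = 33.6 µV.

33.6 µV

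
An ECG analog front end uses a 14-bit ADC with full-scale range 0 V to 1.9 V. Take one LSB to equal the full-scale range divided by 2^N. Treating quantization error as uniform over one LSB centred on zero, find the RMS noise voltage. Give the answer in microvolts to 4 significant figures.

33.48 µV

Full-scale range = 1.9 V.
LSB = 1.9 V ÷ 2^14 = 1.9/16384 V = 115.967 µV.
V_rms = LSB/√12 = 115.967 µV / √12 = 33.48 µV.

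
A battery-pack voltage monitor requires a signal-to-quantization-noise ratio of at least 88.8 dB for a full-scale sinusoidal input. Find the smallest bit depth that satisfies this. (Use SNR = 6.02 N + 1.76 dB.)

15 bits

Solving 6.02 N ≥ 88.8 − 1.76: N ≥ 14.458. Round up → N = 15.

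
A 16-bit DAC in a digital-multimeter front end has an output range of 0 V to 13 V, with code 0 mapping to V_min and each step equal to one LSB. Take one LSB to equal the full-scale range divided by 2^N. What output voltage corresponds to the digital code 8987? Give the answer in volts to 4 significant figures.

Full-scale range = 13 V. LSB = 13 V / 2^16.
V_out = 0 + 8987 × (13/65536) V
      = 0 V + 1.78270 V = 1.78270 V.

1.783 V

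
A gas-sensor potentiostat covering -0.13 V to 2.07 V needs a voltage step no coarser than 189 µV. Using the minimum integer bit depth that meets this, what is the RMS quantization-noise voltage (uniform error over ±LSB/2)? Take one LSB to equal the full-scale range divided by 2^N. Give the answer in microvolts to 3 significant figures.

Full-scale range = 2.07 V − (-0.13 V) = 2.2 V.
2.2 V / 189 µV = 11640. Since 2^13 = 8192 and 2^14 = 16384, N = 14.
One LSB is 2.2 V / 16384 = 134.28 µV.
σ_q = LSB/√12 = 134.28 µV/3.4641 = 38.8 µV.

38.8 µV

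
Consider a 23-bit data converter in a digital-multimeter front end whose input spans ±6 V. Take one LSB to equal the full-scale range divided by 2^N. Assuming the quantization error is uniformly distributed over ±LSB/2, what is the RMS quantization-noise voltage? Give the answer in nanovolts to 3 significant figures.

Full-scale range = 6 V − (-6 V) = 12 V.
One LSB is 12 V / 8388608 = 1.4305 µV.
V_rms = LSB/√12 = 1.4305 µV / √12 = 413 nV.

413 nV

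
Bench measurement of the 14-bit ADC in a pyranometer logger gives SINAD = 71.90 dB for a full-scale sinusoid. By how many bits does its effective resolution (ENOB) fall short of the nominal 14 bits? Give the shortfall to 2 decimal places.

2.35 bits

Effective bits = (71.90 − 1.76)/6.02 = 11.6512.
14 − 11.6512 = 2.35 bits below nominal.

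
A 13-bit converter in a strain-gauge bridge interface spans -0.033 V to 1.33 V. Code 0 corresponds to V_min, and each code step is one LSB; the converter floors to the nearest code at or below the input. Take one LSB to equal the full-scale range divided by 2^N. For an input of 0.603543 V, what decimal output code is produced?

Full-scale range = 1.33 V − (-0.033 V) = 1.363 V. LSB = 1.363 V / 2^13 ≈ 166.4 µV.
code = ⌊(V_in − V_min)/LSB⌋ = ⌊(V_in − V_min) × 2^13 / range⌋
     = ⌊(0.603543 − (-0.033)) × 8192 / 1.363⌋ = ⌊0.636543 × 8192/1.363⌋
     = ⌊3825.796⌋ = 3825.

3825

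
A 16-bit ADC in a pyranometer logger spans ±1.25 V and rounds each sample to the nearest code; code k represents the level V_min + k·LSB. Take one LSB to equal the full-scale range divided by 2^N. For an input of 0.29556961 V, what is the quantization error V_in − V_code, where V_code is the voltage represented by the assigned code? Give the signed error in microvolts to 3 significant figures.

+6.87 µV

Range = 1.25 − (-1.25) = 2.5 V. LSB = 2.5 V / 2^16 ≈ 38.15 µV.
Position in LSBs: (0.29556961 − (-1.25)) × 65536/2.5 = 40516.1800; rounding gives k = 40516.
V_code = -1.25 + (40516/65536) × 2.5 = 0.29556274414 V.
e = 0.29556961 − (0.29556274414) = +6.87 µV.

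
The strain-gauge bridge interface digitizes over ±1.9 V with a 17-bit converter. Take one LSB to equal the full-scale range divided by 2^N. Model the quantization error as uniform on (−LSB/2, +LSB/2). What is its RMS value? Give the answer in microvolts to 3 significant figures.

The full-scale span is 1.9 − (-1.9) = 3.8 V.
LSB = 3.8 V ÷ 2^17 = 3.8/131072 V = 28.992 µV.
RMS of a uniform error over width LSB is LSB/√12 = 8.37 µV.

8.37 µV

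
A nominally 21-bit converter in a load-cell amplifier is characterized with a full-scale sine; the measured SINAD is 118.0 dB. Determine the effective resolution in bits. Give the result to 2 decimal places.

ENOB = (118.0 − 1.76)/6.02 = 19.3090 bits.

19.31 bits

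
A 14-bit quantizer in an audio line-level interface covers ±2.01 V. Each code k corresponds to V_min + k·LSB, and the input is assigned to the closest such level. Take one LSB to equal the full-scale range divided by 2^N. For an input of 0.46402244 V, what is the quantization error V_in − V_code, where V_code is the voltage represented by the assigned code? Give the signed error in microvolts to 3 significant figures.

+44.2 µV

The full-scale span is 2.01 − (-2.01) = 4.02 V. LSB = 4.02 V / 2^14 ≈ 245.4 µV.
(0.46402244 − (-2.01)) / LSB = 2.47402244 × 16384/4.02 = 10083.1800. Nearest integer: k = 10083.
Reconstructed level: -2.01 + 10083 × 4.02/16384 V = 0.46397827148 V.
Error = V_in − V_code = 0.46402244 − (0.46397827148) = +44.2 µV.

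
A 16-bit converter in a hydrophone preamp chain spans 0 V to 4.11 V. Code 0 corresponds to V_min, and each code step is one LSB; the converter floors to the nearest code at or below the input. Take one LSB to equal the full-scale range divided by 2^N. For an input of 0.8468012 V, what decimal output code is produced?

Range is 4.11 V. LSB = 4.11 V / 2^16 ≈ 62.71 µV.
(V_in − V_min) × 2^16/range = (0.8468012 − (0)) × 65536/4.11 = 13502.668.
Floor → code = 13502.

13502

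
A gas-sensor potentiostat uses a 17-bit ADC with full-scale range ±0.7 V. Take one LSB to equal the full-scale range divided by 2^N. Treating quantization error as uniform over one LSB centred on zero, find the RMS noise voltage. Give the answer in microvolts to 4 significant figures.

3.083 µV

The full-scale span is 0.7 − (-0.7) = 1.4 V.
LSB = 1.4 V / 2^17 = 10.6812 µV.
V_rms = LSB/√12 = 10.6812 µV / √12 = 3.083 µV.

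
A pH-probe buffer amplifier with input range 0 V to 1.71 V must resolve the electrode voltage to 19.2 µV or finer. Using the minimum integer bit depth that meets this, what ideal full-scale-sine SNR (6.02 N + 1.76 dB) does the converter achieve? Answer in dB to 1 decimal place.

104.1 dB

Full-scale range = 1.71 V.
1.71 V / 19.2 µV = 89060. Since 2^16 = 65536 and 2^17 = 131072, N = 17.
6.02(17) + 1.76 = 104.10 dB.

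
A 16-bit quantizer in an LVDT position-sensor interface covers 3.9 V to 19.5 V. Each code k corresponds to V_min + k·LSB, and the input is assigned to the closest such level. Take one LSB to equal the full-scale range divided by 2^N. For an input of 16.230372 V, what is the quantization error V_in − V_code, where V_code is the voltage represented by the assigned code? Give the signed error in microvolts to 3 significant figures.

+49.7 µV

Full-scale range = 19.5 V − (3.9 V) = 15.6 V. LSB = 15.6 V / 2^16 ≈ 238.0 µV.
(16.230372 − (3.9)) / LSB = 12.330372 × 65536/15.6 = 51800.2089. Nearest integer: k = 51800.
V_code = 3.9 + (51800/65536) × 15.6 = 16.230322266 V.
V_in − V_code = 16.230372 − (16.230322266) = +49.7 µV.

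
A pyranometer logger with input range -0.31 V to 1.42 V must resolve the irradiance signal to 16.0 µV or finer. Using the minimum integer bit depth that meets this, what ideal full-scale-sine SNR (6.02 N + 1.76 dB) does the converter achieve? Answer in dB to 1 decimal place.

Range = 1.42 − (-0.31) = 1.73 V.
Levels needed ≥ 1.73/16.0 µV = 108100. 2^17 = 131072 suffices, so N_min = 17.
Ideal SNR at N = 17: 6.02·17 + 1.76 = 104.1 dB.

104.1 dB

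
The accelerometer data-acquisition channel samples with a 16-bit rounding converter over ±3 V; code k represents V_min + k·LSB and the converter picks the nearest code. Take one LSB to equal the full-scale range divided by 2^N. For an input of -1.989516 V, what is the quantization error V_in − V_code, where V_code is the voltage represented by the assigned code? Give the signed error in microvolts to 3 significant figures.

Span: 3 V − (-3 V) = 6 V. LSB = 6 V / 2^16 ≈ 91.55 µV.
Position in LSBs: (-1.989516 − (-3)) × 65536/6 = 11037.1799; rounding gives k = 11037.
V_code = -3 + (11037/65536) × 6 = -1.9895324707 V.
e = -1.989516 − (-1.9895324707) = +16.5 µV.

+16.5 µV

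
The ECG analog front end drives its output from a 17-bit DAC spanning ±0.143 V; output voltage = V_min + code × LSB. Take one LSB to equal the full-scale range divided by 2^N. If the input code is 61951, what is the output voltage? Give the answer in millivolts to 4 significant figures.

-7.822 mV

Full-scale range = 0.143 V − (-0.143 V) = 0.286 V. LSB = 0.286 V / 2^17.
Output = V_min + (61951/131072) × range = -0.143 + 0.472649 × 0.286 V
      = -0.143 V + 0.135178 V = -0.00782249 V.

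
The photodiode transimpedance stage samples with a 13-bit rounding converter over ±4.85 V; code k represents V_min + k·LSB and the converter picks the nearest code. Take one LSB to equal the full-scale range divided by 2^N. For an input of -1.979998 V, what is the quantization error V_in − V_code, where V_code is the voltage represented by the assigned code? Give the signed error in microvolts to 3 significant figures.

The full-scale span is 4.85 − (-4.85) = 9.7 V. LSB = 9.7 V / 2^13 ≈ 1.184 mV.
(-1.979998 − (-4.85)) / LSB = 2.870002 × 8192/9.7 = 2423.8202. Nearest integer: k = 2424.
V_code = V_min + k × range/2^13 = -4.85 + 2424 × 9.7/8192 = -1.979785156 V.
Error = V_in − V_code = -1.979998 − (-1.979785156) = −213 µV.

−213 µV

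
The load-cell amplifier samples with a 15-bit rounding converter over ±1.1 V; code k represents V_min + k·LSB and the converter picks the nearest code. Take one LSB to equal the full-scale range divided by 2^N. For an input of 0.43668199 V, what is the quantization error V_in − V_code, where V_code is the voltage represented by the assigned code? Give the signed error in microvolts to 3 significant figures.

+12.1 µV

Full-scale range = 1.1 V − (-1.1 V) = 2.2 V. LSB = 2.2 V / 2^15 ≈ 67.14 µV.
Position in LSBs: (0.43668199 − (-1.1)) × 32768/2.2 = 22888.1797; rounding gives k = 22888.
Reconstructed level: -1.1 + 22888 × 2.2/32768 V = 0.43666992188 V.
V_in − V_code = 0.43668199 − (0.43666992188) = +12.1 µV.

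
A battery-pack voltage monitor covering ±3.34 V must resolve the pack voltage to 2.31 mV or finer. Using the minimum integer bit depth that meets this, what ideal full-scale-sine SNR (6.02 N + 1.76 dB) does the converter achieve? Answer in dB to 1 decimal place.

74.0 dB

Full-scale range = 3.34 V − (-3.34 V) = 6.68 V.
6.68 V / 2.31 mV = 2892. Since 2^11 = 2048 and 2^12 = 4096, N = 12.
SNR = 6.02 × 12 + 1.76 = 74.00 dB.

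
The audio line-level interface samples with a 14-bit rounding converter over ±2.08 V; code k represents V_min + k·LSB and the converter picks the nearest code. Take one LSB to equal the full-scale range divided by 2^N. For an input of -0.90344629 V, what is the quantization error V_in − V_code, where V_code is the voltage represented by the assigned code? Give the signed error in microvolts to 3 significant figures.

The full-scale span is 2.08 − (-2.08) = 4.16 V. LSB = 4.16 V / 2^14 ≈ 253.9 µV.
(-0.90344629 − (-2.08)) / LSB = 1.17655371 × 16384/4.16 = 4633.8115. Nearest integer: k = 4634.
V_code = V_min + k × range/2^14 = -2.08 + 4634 × 4.16/16384 = -0.90339843750 V.
e = -0.90344629 − (-0.90339843750) = −47.9 µV.

−47.9 µV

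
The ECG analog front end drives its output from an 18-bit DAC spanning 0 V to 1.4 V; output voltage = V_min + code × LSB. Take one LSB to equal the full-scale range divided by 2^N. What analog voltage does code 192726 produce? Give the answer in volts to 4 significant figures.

1.029 V

Full-scale range = 1.4 V. LSB = 1.4 V / 2^18.
V_out = V_min + code × LSB = 0 V + 192726 × 1.4 V / 262144
      = 0 V + 1.02927 V = 1.02927 V.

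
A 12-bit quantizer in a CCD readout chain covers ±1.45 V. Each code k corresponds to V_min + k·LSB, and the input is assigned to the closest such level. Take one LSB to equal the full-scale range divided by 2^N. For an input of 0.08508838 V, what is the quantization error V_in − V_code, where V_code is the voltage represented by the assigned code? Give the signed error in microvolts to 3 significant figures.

+127 µV

Full-scale range = 1.45 V − (-1.45 V) = 2.9 V. LSB = 2.9 V / 2^12 ≈ 0.7080 mV.
(V_in − V_min)/LSB = (0.08508838 − (-1.45)) × 4096/2.9 = 2168.1800 → nearest code k = 2168.
Reconstructed level: -1.45 + 2168 × 2.9/4096 V = 0.08496093750 V.
Error = V_in − V_code = 0.08508838 − (0.08496093750) = +127 µV.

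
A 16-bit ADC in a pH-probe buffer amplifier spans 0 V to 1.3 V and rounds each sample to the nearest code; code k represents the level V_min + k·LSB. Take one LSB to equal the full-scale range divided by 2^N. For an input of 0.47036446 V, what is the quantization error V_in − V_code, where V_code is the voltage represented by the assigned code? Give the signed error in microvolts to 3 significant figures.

+3.13 µV

V_FS = 1.3 V. LSB = 1.3 V / 2^16 ≈ 19.84 µV.
(0.47036446 − (0)) / LSB = 0.47036446 × 65536/1.3 = 23712.1579. Nearest integer: k = 23712.
V_code = 0 + (23712/65536) × 1.3 = 0.47036132813 V.
e = 0.47036446 − (0.47036132813) = +3.13 µV.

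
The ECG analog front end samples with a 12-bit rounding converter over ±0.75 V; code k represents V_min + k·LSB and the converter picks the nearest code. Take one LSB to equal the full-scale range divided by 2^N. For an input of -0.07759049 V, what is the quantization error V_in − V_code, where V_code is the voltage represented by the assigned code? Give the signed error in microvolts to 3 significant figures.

+46.2 µV

The full-scale span is 0.75 − (-0.75) = 1.5 V. LSB = 1.5 V / 2^12 ≈ 366.2 µV.
(V_in − V_min)/LSB = (-0.07759049 − (-0.75)) × 4096/1.5 = 1836.1262 → nearest code k = 1836.
V_code = V_min + k × range/2^12 = -0.75 + 1836 × 1.5/4096 = -0.07763671875 V.
V_in − V_code = -0.07759049 − (-0.07763671875) = +46.2 µV.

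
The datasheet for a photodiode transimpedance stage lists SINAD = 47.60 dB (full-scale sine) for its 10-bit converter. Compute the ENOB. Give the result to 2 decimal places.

(47.60 − 1.76) / 6.02 = 45.84/6.02 = 7.6146 effective bits.

7.61 bits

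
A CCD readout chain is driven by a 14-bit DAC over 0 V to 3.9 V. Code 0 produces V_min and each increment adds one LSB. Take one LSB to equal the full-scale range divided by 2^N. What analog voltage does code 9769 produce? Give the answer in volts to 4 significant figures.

Span = 3.9 V. LSB = 3.9 V / 2^14.
V_out = 0 + 9769 × (3.9/16384) V
      = 0 + 2.32538 = 2.32538 V.

2.325 V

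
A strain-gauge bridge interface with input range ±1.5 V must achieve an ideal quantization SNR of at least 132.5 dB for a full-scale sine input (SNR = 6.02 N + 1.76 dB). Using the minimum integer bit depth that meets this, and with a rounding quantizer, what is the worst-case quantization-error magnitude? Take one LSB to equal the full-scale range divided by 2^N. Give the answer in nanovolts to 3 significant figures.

Full-scale range = 1.5 V − (-1.5 V) = 3 V.
Required N = ⌈(132.5 − 1.76)/6.02⌉ = ⌈21.718⌉ = 22.
One LSB is 3 V / 4194304 = 0.71526 µV.
Half an LSB is 358 nV.

358 nV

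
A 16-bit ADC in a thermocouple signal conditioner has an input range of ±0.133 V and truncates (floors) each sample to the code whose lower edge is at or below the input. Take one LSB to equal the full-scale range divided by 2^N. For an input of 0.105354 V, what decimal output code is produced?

Span: 0.133 V − (-0.133 V) = 0.266 V. LSB = 0.266 V / 2^16 ≈ 4.059 µV.
V_in − V_min = 0.105354 − (-0.133) = 0.238354 V.
Divide by LSB: 0.238354 × 65536/0.266 = 58724.6908.
Truncating gives code 58724.

58724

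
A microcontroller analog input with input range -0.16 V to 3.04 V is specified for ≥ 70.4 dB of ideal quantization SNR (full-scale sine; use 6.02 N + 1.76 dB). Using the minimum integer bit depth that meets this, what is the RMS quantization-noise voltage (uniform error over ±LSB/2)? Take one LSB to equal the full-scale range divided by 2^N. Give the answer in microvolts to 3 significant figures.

226 µV

Range = 3.04 − (-0.16) = 3.2 V.
Required N = ⌈(70.4 − 1.76)/6.02⌉ = ⌈11.402⌉ = 12.
LSB = 3.2 V / 2^12 = 0.78125 mV.
σ_q = LSB/√12 = 0.78125 mV/3.4641 = 226 µV.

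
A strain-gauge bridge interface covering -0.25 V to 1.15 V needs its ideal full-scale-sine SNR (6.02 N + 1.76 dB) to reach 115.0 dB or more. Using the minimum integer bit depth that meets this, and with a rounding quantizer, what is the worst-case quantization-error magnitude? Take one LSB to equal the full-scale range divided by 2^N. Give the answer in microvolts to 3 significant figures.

Span: 1.15 V − (-0.25 V) = 1.4 V.
6.02 N + 1.76 ≥ 115.0 gives N ≥ 18.811, so the minimum integer is 19.
Step size = 1.4/524288 V = 2.6703 µV.
|e|_max = LSB/2 = 1.34 µV.

1.34 µV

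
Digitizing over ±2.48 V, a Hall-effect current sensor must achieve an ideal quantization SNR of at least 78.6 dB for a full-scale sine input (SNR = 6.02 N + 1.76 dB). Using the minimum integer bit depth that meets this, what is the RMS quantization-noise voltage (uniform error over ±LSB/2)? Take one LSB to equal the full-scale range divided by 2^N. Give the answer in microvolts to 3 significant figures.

175 µV

The full-scale span is 2.48 − (-2.48) = 4.96 V.
Required N = ⌈(78.6 − 1.76)/6.02⌉ = ⌈12.764⌉ = 13.
One LSB is 4.96 V / 8192 = 0.60547 mV.
σ_q = LSB/√12 = 0.60547 mV/3.4641 = 175 µV.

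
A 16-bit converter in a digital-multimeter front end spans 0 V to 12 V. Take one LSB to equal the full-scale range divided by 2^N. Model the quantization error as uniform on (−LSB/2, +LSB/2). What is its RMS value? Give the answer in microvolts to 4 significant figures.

Span = 12 V.
One LSB is 12 V / 65536 = 183.105 µV.
For a uniform distribution on [−LSB/2, +LSB/2], V_rms = LSB/√12 = 183.105 µV/3.4641 = 52.86 µV.

52.86 µV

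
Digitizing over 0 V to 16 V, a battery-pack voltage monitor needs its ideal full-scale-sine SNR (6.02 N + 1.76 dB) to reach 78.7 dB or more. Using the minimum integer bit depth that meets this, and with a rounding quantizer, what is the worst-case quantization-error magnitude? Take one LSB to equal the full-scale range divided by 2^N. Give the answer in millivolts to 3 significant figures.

V_FS = 16 V.
N ≥ (78.7 − 1.76)/6.02 = 12.781 → N_min = 13.
Step size = 16/8192 V = 1.9531 mV.
Half an LSB is 0.977 mV.

0.977 mV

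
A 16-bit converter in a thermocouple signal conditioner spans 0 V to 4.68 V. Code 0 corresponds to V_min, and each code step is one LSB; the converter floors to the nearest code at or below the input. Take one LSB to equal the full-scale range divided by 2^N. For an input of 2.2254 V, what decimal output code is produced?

31163

V_FS = 4.68 V. LSB = 4.68 V / 2^16 ≈ 71.41 µV.
code = ⌊(V_in − V_min)/LSB⌋ = ⌊(V_in − V_min) × 2^16 / range⌋
     = ⌊(2.2254 − (0)) × 65536 / 4.68⌋ = ⌊2.2254 × 65536/4.68⌋
     = ⌊31163.208⌋ = 31163.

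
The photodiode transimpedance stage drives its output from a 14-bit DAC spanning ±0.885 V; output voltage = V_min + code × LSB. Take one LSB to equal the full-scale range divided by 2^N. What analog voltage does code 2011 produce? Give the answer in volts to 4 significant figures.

-0.6677 V

The full-scale span is 0.885 − (-0.885) = 1.77 V. LSB = 1.77 V / 2^14.
V_out = -0.885 + 2011 × (1.77/16384) V
      = -0.885 V + 0.217253 V = -0.667747 V.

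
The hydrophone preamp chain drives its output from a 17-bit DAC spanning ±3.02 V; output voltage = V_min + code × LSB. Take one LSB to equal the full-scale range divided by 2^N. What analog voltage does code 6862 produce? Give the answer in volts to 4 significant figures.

-2.704 V

Range = 3.02 − (-3.02) = 6.04 V. LSB = 6.04 V / 2^17.
V_out = -3.02 + 6862 × (6.04/131072) V
      = -3.02 V + 0.316212 V = -2.70379 V.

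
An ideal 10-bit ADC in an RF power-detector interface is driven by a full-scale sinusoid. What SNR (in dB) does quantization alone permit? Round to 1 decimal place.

For an ideal N-bit converter with full-scale sine input, SNR = 6.02 N + 1.76 dB. SNR = 6.02 × 10 + 1.76 = 60.20 + 1.76 = 61.96 dB.

62.0 dB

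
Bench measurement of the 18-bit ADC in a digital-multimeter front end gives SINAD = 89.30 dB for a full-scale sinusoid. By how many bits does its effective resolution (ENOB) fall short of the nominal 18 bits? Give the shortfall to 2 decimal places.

Effective bits = (89.30 − 1.76)/6.02 = 14.5415.
Shortfall = 18 − 14.5415 = 3.4585 bits.

3.46 bits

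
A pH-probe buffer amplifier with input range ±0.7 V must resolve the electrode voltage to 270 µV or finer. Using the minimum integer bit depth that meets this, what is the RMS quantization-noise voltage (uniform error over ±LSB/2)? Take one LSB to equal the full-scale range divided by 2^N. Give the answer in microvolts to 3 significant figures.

49.3 µV

The full-scale span is 0.7 − (-0.7) = 1.4 V.
1.4 V / 270 µV = 5185. Since 2^12 = 4096 and 2^13 = 8192, N = 13.
LSB = 1.4 V ÷ 2^13 = 1.4/8192 V = 170.90 µV.
V_rms = LSB/√12 = 49.3 µV.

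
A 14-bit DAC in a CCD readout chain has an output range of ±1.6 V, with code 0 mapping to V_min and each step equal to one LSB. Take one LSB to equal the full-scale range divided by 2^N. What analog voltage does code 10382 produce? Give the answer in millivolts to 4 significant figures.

427.7 mV

Full-scale range = 1.6 V − (-1.6 V) = 3.2 V. LSB = 3.2 V / 2^14.
V_out = V_min + code × LSB = -1.6 V + 10382 × 3.2 V / 16384
      = -1.6 V + 2.02773 V = 0.427734 V.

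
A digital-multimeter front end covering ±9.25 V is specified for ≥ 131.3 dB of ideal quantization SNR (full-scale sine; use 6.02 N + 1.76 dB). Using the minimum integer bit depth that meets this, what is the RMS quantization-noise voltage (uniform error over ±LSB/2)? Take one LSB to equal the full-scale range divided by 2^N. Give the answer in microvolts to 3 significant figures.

The full-scale span is 9.25 − (-9.25) = 18.5 V.
N ≥ (131.3 − 1.76)/6.02 = 21.518 → N_min = 22.
One LSB is 18.5 V / 4194304 = 4.4107 µV.
RMS noise = LSB/√12 = 1.27 µV.

1.27 µV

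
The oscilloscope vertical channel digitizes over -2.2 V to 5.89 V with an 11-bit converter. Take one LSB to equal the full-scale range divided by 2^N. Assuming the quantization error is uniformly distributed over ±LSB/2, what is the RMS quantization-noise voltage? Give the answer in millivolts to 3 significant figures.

1.14 mV

Range = 5.89 − (-2.2) = 8.09 V.
LSB = 8.09 V / 2^11 = 3.9502 mV.
For a uniform distribution on [−LSB/2, +LSB/2], V_rms = LSB/√12 = 3.9502 mV/3.4641 = 1.14 mV.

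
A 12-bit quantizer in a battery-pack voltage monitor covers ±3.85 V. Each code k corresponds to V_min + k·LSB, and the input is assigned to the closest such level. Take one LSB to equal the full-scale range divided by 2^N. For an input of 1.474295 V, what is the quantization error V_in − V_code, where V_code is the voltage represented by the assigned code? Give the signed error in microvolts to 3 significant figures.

+467 µV

Full-scale range = 3.85 V − (-3.85 V) = 7.7 V. LSB = 7.7 V / 2^12 ≈ 1.880 mV.
Position in LSBs: (1.474295 − (-3.85)) × 4096/7.7 = 2832.2484; rounding gives k = 2832.
Reconstructed level: -3.85 + 2832 × 7.7/4096 V = 1.473828125 V.
e = 1.474295 − (1.473828125) = +467 µV.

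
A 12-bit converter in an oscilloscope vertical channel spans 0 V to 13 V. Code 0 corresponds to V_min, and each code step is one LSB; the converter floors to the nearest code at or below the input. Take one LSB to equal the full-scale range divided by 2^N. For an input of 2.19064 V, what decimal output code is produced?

690

Range is 13 V. LSB = 13 V / 2^12 ≈ 3.174 mV.
(V_in − V_min) × 2^12/range = (2.19064 − (0)) × 4096/13 = 690.220.
Floor → code = 690.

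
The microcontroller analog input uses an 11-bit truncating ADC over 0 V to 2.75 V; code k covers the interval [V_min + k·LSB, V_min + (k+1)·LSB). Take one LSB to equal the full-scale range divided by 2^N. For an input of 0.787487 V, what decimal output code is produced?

586

Span = 2.75 V. LSB = 2.75 V / 2^11 ≈ 1.343 mV.
code = ⌊(V_in − V_min)/LSB⌋ = ⌊(V_in − V_min) × 2^11 / range⌋
     = ⌊(0.787487 − (0)) × 2048 / 2.75⌋ = ⌊0.787487 × 2048/2.75⌋
     = ⌊586.463⌋ = 586.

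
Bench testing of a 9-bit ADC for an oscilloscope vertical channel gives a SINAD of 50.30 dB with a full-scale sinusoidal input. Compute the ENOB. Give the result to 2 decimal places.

ENOB = (SINAD − 1.76) / 6.02 = (50.30 − 1.76) / 6.02 = 48.54 / 6.02 = 8.0631.

8.06 bits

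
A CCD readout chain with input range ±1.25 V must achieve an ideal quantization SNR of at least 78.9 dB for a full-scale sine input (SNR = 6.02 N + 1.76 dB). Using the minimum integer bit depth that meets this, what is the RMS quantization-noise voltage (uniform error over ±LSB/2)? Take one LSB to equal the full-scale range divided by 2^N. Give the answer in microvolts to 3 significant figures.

Span: 1.25 V − (-1.25 V) = 2.5 V.
Required N = ⌈(78.9 − 1.76)/6.02⌉ = ⌈12.814⌉ = 13.
LSB = 2.5 V ÷ 2^13 = 2.5/8192 V = 305.18 µV.
RMS noise = LSB/√12 = 88.1 µV.

88.1 µV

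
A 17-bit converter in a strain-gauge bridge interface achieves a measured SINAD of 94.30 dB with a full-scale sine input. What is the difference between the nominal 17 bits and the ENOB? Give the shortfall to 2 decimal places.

ENOB = (SINAD − 1.76)/6.02 = (94.30 − 1.76)/6.02 = 15.3721 bits.
Shortfall = 17 − 15.3721 = 1.6279 bits.

1.63 bits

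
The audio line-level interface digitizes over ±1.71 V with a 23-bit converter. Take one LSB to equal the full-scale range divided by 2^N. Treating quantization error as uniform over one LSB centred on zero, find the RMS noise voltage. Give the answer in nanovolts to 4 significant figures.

117.7 nV

Full-scale range = 1.71 V − (-1.71 V) = 3.42 V.
One LSB is 3.42 V / 8388608 = 407.696 nV.
V_rms = LSB/√12 = 407.696 nV / √12 = 117.7 nV.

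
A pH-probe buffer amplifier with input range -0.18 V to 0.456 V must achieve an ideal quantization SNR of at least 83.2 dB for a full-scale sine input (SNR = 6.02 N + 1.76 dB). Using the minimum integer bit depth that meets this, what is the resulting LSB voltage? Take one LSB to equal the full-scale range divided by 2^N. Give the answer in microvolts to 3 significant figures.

38.8 µV

Span: 0.456 V − (-0.18 V) = 0.636 V.
6.02 N + 1.76 ≥ 83.2 gives N ≥ 13.528, so the minimum integer is 14.
LSB = 0.636 V ÷ 2^14 = 0.636/16384 V = 38.8 µV.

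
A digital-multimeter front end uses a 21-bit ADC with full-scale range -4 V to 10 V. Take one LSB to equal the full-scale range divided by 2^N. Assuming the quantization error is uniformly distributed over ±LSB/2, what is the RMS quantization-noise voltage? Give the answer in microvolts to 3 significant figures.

1.93 µV

Range = 10 − (-4) = 14 V.
LSB = 14 V ÷ 2^21 = 14/2097152 V = 6.6757 µV.
For a uniform distribution on [−LSB/2, +LSB/2], V_rms = LSB/√12 = 6.6757 µV/3.4641 = 1.93 µV.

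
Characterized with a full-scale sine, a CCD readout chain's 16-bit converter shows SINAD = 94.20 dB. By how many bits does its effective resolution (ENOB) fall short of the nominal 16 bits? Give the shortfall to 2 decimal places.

N_eff = (94.20 − 1.76)/6.02 = 15.3555 bits.
16 − 15.3555 = 0.64 bits below nominal.

0.64 bits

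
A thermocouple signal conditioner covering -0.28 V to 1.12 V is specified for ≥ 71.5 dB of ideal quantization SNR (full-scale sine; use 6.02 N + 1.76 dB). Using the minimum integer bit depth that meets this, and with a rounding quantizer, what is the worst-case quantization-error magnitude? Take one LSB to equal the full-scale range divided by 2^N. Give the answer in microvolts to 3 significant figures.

Range = 1.12 − (-0.28) = 1.4 V.
Solving 6.02 N ≥ 71.5 − 1.76: N ≥ 11.585. Round up → N = 12.
Step size = 1.4/4096 V = 341.80 µV.
|e|_max = LSB/2 = 171 µV.

171 µV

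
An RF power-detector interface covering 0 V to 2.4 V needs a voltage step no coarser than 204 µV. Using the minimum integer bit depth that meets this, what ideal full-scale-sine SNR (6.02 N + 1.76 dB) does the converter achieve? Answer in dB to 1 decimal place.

Full-scale range = 2.4 V.
Need 2^N ≥ 2.4 V / 204 µV = 11760 → N_min = 14.
Ideal SNR at N = 14: 6.02·14 + 1.76 = 86.0 dB.

86.0 dB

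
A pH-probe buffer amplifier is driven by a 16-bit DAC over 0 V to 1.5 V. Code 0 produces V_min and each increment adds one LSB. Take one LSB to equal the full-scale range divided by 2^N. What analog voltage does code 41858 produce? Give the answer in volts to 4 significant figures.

Full-scale range = 1.5 V. LSB = 1.5 V / 2^16.
Output = V_min + (41858/65536) × range = 0 + 0.638702 × 1.5 V
      = 0 + 0.958054 = 0.958054 V.

0.9581 V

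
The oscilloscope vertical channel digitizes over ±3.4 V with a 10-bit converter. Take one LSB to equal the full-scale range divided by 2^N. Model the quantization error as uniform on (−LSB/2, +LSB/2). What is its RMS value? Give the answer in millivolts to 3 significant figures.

1.92 mV

Full-scale range = 3.4 V − (-3.4 V) = 6.8 V.
One LSB is 6.8 V / 1024 = 6.6406 mV.
For a uniform distribution on [−LSB/2, +LSB/2], V_rms = LSB/√12 = 6.6406 mV/3.4641 = 1.92 mV.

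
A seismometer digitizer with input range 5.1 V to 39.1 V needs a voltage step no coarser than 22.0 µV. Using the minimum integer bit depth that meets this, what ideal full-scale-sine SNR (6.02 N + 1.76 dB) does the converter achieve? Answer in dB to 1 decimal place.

128.2 dB

The full-scale span is 39.1 − (5.1) = 34 V.
34 V / 22.0 µV = 1.545e6. Since 2^20 = 1048576 and 2^21 = 2097152, N = 21.
SNR = 6.02 × 21 + 1.76 = 128.18 dB.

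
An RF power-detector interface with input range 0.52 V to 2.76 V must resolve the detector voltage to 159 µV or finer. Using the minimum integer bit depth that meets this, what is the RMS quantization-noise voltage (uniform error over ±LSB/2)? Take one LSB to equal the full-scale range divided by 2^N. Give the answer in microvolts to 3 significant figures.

39.5 µV

Range = 2.76 − (0.52) = 2.24 V.
Levels needed ≥ 2.24/159 µV = 14090. 2^14 = 16384 suffices, so N_min = 14.
Step size = 2.24/16384 V = 136.72 µV.
RMS noise = LSB/√12 = 39.5 µV.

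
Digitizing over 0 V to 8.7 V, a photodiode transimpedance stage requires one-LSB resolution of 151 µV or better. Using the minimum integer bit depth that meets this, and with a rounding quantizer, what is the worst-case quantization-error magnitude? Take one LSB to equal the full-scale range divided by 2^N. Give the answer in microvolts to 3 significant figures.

V_FS = 8.7 V.
Need 2^N ≥ 8.7 V / 151 µV = 57620 → N_min = 16.
One LSB is 8.7 V / 65536 = 132.75 µV.
|e|_max = LSB/2 = 66.4 µV.

66.4 µV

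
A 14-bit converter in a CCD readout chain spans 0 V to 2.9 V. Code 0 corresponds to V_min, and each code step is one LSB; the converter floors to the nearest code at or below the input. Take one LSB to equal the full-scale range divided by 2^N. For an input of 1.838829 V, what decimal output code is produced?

10388

Full-scale range = 2.9 V. LSB = 2.9 V / 2^14 ≈ 177.0 µV.
code = ⌊(V_in − V_min)/LSB⌋ = ⌊(V_in − V_min) × 2^14 / range⌋
     = ⌊(1.838829 − (0)) × 16384 / 2.9⌋ = ⌊1.838829 × 16384/2.9⌋
     = ⌊10388.750⌋ = 10388.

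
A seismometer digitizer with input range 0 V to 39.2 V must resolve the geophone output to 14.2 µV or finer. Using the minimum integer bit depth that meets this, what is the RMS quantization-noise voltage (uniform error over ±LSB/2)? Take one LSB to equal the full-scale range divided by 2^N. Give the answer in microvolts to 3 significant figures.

2.70 µV

Full-scale range = 39.2 V.
Need 2^N ≥ 39.2 V / 14.2 µV = 2.761e6 → N_min = 22.
LSB = 39.2 V / 2^22 = 9.3460 µV.
σ_q = LSB/√12 = 9.3460 µV/3.4641 = 2.70 µV.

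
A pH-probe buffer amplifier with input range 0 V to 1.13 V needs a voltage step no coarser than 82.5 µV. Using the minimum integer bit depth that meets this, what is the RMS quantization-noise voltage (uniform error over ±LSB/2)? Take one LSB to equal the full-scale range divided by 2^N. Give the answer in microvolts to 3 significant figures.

Full-scale range = 1.13 V.
Need 2^N ≥ 1.13 V / 82.5 µV = 13700 → N_min = 14.
LSB = 1.13 V ÷ 2^14 = 1.13/16384 V = 68.970 µV.
V_rms = LSB/√12 = 19.9 µV.

19.9 µV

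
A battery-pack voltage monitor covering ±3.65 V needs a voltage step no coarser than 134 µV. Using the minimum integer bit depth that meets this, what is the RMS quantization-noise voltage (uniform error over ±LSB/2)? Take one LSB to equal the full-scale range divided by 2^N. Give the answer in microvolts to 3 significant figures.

32.2 µV

The full-scale span is 3.65 − (-3.65) = 7.3 V.
Levels needed ≥ 7.3/134 µV = 54480. 2^16 = 65536 suffices, so N_min = 16.
Step size = 7.3/65536 V = 111.39 µV.
V_rms = LSB/√12 = 32.2 µV.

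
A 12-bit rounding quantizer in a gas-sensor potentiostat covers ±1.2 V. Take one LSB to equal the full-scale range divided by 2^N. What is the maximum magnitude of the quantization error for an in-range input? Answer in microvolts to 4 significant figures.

Span: 1.2 V − (-1.2 V) = 2.4 V.
One LSB is 2.4 V / 4096 = 0.585938 mV.
|e|_max = LSB/2 = 293.0 µV.

293.0 µV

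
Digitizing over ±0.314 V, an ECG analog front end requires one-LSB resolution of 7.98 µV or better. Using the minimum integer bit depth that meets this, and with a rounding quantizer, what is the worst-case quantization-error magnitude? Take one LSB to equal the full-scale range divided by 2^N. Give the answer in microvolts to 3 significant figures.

Span: 0.314 V − (-0.314 V) = 0.628 V.
Required number of levels: 0.628/7.98 µV = 78697; smallest N with 2^N ≥ that is 17.
Step size = 0.628/131072 V = 4.7913 µV.
Half an LSB is 2.40 µV.

2.40 µV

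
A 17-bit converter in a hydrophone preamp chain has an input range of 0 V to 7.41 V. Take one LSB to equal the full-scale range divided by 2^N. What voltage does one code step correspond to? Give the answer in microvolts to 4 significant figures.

Full-scale range = 7.41 V.
There are 2^17 = 131072 steps.
LSB = 7.41 V / 2^17 = 56.53 µV.

56.53 µV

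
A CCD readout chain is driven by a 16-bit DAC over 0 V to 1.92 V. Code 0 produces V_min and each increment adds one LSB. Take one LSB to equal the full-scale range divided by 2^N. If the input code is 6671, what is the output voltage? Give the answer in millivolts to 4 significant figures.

Full-scale range = 1.92 V. LSB = 1.92 V / 2^16.
V_out = 0 + 6671 × (1.92/65536) V
      = 0 + 0.195439 = 0.195439 V.

195.4 mV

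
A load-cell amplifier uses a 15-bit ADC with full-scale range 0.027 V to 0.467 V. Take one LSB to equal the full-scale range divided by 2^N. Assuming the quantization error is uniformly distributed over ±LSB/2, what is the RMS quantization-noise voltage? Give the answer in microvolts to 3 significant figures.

3.88 µV

Span: 0.467 V − (0.027 V) = 0.44 V.
One LSB is 0.44 V / 32768 = 13.428 µV.
σ_q = LSB/√12 = 13.428 µV/3.4641 = 3.88 µV.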